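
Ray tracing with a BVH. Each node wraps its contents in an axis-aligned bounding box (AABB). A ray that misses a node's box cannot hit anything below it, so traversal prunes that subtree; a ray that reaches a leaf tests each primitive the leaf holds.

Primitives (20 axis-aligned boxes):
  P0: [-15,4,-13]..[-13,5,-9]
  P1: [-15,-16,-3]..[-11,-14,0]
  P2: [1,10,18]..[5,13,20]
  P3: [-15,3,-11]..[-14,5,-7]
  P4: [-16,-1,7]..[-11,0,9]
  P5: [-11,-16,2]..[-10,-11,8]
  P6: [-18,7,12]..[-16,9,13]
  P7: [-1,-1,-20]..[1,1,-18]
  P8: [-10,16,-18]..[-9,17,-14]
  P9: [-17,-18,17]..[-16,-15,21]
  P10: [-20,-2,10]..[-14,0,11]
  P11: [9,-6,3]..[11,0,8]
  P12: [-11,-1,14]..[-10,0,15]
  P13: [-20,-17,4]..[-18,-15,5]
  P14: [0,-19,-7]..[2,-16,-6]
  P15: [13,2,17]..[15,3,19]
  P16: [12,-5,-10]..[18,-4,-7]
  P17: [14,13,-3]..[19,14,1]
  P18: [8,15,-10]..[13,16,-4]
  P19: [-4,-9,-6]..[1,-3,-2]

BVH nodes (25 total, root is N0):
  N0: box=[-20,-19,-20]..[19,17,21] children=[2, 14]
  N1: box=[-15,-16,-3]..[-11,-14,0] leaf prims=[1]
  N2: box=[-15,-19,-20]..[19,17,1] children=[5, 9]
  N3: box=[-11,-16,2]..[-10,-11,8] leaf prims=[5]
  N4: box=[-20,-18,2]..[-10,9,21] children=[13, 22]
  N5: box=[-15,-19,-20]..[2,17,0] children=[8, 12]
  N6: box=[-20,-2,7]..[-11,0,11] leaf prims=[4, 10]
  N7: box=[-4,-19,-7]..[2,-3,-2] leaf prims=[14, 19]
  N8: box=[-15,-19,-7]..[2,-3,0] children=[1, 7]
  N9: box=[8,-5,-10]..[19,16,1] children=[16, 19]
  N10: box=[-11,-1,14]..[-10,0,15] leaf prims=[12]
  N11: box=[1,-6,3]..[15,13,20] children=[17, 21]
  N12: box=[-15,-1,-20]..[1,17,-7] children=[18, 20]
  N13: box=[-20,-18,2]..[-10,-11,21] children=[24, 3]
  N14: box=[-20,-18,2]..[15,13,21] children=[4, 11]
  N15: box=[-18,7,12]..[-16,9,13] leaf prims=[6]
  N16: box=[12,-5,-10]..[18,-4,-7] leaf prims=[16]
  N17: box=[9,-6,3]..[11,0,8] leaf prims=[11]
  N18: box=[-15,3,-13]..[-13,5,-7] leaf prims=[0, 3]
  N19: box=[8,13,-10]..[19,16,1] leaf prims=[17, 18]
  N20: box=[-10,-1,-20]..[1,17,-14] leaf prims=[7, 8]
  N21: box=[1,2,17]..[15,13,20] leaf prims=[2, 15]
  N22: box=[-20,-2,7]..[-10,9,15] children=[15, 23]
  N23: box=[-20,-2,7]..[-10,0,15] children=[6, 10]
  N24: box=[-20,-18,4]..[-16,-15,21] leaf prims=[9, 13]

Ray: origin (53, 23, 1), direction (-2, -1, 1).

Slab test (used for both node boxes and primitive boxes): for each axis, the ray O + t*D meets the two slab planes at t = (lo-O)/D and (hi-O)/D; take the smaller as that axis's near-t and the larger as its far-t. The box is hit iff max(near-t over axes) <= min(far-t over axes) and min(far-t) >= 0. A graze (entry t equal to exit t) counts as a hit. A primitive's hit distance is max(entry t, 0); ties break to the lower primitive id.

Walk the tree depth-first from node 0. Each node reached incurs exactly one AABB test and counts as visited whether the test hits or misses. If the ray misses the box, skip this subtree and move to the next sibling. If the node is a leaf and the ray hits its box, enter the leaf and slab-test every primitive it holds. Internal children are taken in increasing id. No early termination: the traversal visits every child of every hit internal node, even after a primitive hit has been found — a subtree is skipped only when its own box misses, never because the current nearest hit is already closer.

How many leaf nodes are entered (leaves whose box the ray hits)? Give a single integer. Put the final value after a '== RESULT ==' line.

Trace the traversal:
N0 x:[17,73/2] y:[6,42] z:[-21,20] -> hit [17,20], descend [2, 14]
  N2 x:[17,34] y:[6,42] z:[-21,0] -> miss, prune
  N14 x:[19,73/2] y:[10,41] z:[1,20] -> hit [19,20], descend [4, 11]
    N4 x:[63/2,73/2] y:[14,41] z:[1,20] -> miss, prune
    N11 x:[19,26] y:[10,29] z:[2,19] -> hit [19,19], descend [17, 21]
      N17 x:[21,22] y:[23,29] z:[2,7] -> miss, prune
      N21 x:[19,26] y:[10,21] z:[16,19] -> hit [19,19] leaf, test {P2(miss), P15(miss)}

Visited [0, 2, 14, 4, 11, 17, 21]. Tests: 7 box, 1 leaf. Nearest: miss.

== RESULT ==
1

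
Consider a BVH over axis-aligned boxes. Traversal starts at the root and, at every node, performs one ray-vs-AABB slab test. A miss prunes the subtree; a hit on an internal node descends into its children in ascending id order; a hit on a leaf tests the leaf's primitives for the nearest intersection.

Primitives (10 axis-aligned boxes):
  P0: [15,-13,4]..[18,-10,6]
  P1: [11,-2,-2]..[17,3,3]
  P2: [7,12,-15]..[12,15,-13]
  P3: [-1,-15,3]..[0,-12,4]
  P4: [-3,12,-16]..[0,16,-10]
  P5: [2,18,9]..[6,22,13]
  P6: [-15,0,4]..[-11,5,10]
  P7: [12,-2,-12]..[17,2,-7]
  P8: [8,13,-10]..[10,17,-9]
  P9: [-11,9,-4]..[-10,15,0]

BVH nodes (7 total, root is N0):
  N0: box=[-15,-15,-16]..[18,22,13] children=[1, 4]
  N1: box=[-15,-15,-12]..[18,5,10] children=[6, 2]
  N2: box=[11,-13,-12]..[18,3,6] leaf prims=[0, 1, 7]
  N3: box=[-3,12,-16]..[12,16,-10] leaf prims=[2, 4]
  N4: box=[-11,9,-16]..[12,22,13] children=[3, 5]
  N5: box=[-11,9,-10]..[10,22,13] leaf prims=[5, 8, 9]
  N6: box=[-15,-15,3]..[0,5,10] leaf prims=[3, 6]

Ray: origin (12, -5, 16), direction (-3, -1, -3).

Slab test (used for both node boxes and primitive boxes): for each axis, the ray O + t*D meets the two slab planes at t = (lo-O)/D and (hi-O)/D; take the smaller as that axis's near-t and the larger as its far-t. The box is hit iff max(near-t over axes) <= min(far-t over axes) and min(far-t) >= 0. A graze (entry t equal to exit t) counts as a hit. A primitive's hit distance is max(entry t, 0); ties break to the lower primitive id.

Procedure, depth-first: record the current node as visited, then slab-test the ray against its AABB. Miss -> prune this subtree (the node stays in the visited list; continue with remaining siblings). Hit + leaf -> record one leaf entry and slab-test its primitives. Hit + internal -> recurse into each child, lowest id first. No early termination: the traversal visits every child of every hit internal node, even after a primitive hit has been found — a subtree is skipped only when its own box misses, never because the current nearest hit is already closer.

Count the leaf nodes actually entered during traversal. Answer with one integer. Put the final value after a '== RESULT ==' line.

Traverse from the root:
N0 x:[-2,9] y:[-27,10] z:[1,32/3] -> hit [1,9], descend [1, 4]
  N1 x:[-2,9] y:[-10,10] z:[2,28/3] -> hit [2,9], descend [2, 6]
    N2 x:[-2,1/3] y:[-8,8] z:[10/3,28/3] -> miss, prune
    N6 x:[4,9] y:[-10,10] z:[2,13/3] -> hit [4,13/3] leaf, test {P3(miss), P6(miss)}
  N4 x:[0,23/3] y:[-27,-14] z:[1,32/3] -> miss, prune

Visited [0, 1, 2, 6, 4]. Tests: 5 box, 1 leaf. Nearest: miss.

== RESULT ==
1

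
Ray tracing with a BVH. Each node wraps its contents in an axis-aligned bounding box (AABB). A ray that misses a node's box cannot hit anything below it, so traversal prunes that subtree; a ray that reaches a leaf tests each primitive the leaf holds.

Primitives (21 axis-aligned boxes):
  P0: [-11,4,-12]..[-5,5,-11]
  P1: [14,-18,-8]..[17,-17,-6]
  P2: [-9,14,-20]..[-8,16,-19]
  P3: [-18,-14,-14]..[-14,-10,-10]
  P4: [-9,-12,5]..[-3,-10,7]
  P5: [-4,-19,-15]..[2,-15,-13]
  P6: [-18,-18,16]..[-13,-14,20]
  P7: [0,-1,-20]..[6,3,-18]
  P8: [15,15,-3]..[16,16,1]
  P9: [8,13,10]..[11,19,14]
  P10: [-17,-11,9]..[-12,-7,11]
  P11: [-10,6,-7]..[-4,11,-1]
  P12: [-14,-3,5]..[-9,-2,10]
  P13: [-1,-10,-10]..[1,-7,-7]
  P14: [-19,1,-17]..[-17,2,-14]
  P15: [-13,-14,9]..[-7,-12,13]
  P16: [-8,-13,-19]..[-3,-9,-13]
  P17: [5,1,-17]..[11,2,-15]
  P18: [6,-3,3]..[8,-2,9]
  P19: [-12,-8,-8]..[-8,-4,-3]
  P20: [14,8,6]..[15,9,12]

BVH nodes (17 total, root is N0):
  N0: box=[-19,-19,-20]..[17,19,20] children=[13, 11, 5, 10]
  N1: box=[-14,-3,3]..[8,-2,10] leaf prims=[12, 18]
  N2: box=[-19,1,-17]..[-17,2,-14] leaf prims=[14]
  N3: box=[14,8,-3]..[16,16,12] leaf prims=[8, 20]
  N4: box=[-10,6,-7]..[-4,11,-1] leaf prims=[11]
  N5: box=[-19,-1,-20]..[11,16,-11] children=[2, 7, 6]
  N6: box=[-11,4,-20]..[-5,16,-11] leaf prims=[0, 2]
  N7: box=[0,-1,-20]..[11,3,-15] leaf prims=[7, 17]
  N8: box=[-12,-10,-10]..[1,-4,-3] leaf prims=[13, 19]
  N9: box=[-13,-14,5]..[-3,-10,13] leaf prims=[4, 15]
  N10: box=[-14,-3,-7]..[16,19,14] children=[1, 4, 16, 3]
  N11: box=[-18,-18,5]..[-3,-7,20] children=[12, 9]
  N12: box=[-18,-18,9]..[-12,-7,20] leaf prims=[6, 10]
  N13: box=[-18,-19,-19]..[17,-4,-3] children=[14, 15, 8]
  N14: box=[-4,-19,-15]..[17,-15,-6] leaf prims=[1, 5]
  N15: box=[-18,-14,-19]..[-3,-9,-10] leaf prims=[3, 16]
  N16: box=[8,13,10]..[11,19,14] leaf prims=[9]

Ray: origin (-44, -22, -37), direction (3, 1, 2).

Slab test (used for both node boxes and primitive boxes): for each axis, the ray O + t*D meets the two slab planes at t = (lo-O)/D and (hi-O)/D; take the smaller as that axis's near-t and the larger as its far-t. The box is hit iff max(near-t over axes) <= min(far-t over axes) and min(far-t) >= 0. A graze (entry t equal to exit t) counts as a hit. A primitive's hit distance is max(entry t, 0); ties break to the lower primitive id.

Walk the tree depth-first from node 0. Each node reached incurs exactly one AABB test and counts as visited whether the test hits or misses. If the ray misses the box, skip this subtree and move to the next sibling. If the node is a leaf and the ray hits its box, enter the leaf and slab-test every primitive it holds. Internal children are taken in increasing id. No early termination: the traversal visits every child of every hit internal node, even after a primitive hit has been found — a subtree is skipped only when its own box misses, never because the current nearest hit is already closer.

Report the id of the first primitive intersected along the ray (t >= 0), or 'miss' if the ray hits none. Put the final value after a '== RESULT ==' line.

Walk:
N0 x:[25/3,61/3] y:[3,41] z:[17/2,57/2] -> hit [17/2,61/3], descend [5, 10, 11, 13]
  N5 x:[25/3,55/3] y:[21,38] z:[17/2,13] -> miss, prune
  N10 x:[10,20] y:[19,41] z:[15,51/2] -> hit [19,20], descend [1, 3, 4, 16]
    N1 x:[10,52/3] y:[19,20] z:[20,47/2] -> miss, prune
    N3 x:[58/3,20] y:[30,38] z:[17,49/2] -> miss, prune
    N4 x:[34/3,40/3] y:[28,33] z:[15,18] -> miss, prune
    N16 x:[52/3,55/3] y:[35,41] z:[47/2,51/2] -> miss, prune
  N11 x:[26/3,41/3] y:[4,15] z:[21,57/2] -> miss, prune
  N13 x:[26/3,61/3] y:[3,18] z:[9,17] -> hit [9,17], descend [8, 14, 15]
    N8 x:[32/3,15] y:[12,18] z:[27/2,17] -> hit [27/2,15] leaf, test {P13@t=43/3, P19(miss)}
    N14 x:[40/3,61/3] y:[3,7] z:[11,31/2] -> miss, prune
    N15 x:[26/3,41/3] y:[8,13] z:[9,27/2] -> hit [9,13] leaf, test {P3(miss), P16@t=12}

Summary -> nodes [0, 5, 10, 1, 3, 4, 16, 11, 13, 8, 14, 15]; box-tests=12; leaf-entries=2; first=P16

== RESULT ==
16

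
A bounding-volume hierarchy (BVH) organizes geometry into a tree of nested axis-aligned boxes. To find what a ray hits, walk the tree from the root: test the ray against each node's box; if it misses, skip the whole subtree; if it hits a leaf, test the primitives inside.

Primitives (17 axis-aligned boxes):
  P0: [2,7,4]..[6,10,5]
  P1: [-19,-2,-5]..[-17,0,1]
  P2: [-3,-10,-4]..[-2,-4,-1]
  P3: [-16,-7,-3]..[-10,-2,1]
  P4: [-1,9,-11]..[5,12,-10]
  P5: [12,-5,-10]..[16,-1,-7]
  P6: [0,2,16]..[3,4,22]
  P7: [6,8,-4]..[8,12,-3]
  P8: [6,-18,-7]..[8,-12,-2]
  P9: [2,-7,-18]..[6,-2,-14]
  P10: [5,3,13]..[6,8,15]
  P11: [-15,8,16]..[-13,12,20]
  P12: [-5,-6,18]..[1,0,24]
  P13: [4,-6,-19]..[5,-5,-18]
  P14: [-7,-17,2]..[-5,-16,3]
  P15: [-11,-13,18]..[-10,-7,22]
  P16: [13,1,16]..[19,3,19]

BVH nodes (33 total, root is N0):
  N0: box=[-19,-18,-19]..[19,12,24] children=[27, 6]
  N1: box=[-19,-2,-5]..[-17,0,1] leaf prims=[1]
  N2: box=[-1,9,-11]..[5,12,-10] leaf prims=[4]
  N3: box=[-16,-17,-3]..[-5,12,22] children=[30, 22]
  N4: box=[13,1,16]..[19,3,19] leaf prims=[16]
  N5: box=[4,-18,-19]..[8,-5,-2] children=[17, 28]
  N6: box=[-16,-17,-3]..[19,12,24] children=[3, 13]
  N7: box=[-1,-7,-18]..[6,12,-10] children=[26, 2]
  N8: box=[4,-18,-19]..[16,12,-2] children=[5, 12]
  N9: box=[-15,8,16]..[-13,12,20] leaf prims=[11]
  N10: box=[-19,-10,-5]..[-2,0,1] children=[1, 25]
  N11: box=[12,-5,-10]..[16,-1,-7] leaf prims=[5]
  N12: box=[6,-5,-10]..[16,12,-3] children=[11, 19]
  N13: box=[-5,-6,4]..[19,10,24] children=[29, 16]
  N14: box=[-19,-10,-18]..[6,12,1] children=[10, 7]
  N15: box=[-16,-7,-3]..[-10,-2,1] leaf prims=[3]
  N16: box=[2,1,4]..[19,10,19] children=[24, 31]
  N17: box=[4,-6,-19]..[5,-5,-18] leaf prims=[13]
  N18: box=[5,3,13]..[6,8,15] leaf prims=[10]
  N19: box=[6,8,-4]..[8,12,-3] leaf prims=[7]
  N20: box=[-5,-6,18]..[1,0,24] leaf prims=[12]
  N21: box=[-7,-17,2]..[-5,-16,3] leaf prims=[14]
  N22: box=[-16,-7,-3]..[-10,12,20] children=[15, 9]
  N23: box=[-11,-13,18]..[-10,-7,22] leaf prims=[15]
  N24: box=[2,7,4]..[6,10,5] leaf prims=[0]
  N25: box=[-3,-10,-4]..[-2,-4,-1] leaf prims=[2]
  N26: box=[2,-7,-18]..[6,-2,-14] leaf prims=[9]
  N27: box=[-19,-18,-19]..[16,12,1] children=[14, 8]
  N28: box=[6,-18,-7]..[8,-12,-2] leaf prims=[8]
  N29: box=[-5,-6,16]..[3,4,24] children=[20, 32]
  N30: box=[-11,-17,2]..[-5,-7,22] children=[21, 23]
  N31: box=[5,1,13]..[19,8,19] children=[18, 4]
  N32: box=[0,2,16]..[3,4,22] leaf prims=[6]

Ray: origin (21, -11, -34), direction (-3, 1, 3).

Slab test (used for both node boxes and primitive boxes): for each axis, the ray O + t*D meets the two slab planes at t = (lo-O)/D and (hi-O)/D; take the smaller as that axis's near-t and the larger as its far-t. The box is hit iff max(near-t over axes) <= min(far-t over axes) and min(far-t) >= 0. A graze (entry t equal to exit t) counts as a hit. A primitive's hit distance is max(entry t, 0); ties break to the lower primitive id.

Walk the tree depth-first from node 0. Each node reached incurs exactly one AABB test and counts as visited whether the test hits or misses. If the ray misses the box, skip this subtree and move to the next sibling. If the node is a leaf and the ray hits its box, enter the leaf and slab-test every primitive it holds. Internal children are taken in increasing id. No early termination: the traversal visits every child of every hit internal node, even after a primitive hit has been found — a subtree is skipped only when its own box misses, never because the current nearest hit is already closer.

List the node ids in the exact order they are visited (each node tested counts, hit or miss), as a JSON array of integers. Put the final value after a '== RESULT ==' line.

Walk:
N0 x:[2/3,40/3] y:[-7,23] z:[5,58/3] -> hit [5,40/3], descend [6, 27]
  N6 x:[2/3,37/3] y:[-6,23] z:[31/3,58/3] -> hit [31/3,37/3], descend [3, 13]
    N3 x:[26/3,37/3] y:[-6,23] z:[31/3,56/3] -> hit [31/3,37/3], descend [22, 30]
      N22 x:[31/3,37/3] y:[4,23] z:[31/3,18] -> hit [31/3,37/3], descend [9, 15]
        N9 x:[34/3,12] y:[19,23] z:[50/3,18] -> miss, prune
        N15 x:[31/3,37/3] y:[4,9] z:[31/3,35/3] -> miss, prune
      N30 x:[26/3,32/3] y:[-6,4] z:[12,56/3] -> miss, prune
    N13 x:[2/3,26/3] y:[5,21] z:[38/3,58/3] -> miss, prune
  N27 x:[5/3,40/3] y:[-7,23] z:[5,35/3] -> hit [5,35/3], descend [8, 14]
    N8 x:[5/3,17/3] y:[-7,23] z:[5,32/3] -> hit [5,17/3], descend [5, 12]
      N5 x:[13/3,17/3] y:[-7,6] z:[5,32/3] -> hit [5,17/3], descend [17, 28]
        N17 x:[16/3,17/3] y:[5,6] z:[5,16/3] -> hit [16/3,16/3] leaf, test {P13@t=16/3}
        N28 x:[13/3,5] y:[-7,-1] z:[9,32/3] -> miss, prune
      N12 x:[5/3,5] y:[6,23] z:[8,31/3] -> miss, prune
    N14 x:[5,40/3] y:[1,23] z:[16/3,35/3] -> hit [16/3,35/3], descend [7, 10]
      N7 x:[5,22/3] y:[4,23] z:[16/3,8] -> hit [16/3,22/3], descend [2, 26]
        N2 x:[16/3,22/3] y:[20,23] z:[23/3,8] -> miss, prune
        N26 x:[5,19/3] y:[4,9] z:[16/3,20/3] -> hit [16/3,19/3] leaf, test {P9@t=16/3}
      N10 x:[23/3,40/3] y:[1,11] z:[29/3,35/3] -> hit [29/3,11], descend [1, 25]
        N1 x:[38/3,40/3] y:[9,11] z:[29/3,35/3] -> miss, prune
        N25 x:[23/3,8] y:[1,7] z:[10,11] -> miss, prune

21 AABB tests over nodes [0, 6, 3, 22, 9, 15, 30, 13, 27, 8, 5, 17, 28, 12, 14, 7, 2, 26, 10, 1, 25]; 2 leaves entered; closest P9.

== RESULT ==
[0, 6, 3, 22, 9, 15, 30, 13, 27, 8, 5, 17, 28, 12, 14, 7, 2, 26, 10, 1, 25]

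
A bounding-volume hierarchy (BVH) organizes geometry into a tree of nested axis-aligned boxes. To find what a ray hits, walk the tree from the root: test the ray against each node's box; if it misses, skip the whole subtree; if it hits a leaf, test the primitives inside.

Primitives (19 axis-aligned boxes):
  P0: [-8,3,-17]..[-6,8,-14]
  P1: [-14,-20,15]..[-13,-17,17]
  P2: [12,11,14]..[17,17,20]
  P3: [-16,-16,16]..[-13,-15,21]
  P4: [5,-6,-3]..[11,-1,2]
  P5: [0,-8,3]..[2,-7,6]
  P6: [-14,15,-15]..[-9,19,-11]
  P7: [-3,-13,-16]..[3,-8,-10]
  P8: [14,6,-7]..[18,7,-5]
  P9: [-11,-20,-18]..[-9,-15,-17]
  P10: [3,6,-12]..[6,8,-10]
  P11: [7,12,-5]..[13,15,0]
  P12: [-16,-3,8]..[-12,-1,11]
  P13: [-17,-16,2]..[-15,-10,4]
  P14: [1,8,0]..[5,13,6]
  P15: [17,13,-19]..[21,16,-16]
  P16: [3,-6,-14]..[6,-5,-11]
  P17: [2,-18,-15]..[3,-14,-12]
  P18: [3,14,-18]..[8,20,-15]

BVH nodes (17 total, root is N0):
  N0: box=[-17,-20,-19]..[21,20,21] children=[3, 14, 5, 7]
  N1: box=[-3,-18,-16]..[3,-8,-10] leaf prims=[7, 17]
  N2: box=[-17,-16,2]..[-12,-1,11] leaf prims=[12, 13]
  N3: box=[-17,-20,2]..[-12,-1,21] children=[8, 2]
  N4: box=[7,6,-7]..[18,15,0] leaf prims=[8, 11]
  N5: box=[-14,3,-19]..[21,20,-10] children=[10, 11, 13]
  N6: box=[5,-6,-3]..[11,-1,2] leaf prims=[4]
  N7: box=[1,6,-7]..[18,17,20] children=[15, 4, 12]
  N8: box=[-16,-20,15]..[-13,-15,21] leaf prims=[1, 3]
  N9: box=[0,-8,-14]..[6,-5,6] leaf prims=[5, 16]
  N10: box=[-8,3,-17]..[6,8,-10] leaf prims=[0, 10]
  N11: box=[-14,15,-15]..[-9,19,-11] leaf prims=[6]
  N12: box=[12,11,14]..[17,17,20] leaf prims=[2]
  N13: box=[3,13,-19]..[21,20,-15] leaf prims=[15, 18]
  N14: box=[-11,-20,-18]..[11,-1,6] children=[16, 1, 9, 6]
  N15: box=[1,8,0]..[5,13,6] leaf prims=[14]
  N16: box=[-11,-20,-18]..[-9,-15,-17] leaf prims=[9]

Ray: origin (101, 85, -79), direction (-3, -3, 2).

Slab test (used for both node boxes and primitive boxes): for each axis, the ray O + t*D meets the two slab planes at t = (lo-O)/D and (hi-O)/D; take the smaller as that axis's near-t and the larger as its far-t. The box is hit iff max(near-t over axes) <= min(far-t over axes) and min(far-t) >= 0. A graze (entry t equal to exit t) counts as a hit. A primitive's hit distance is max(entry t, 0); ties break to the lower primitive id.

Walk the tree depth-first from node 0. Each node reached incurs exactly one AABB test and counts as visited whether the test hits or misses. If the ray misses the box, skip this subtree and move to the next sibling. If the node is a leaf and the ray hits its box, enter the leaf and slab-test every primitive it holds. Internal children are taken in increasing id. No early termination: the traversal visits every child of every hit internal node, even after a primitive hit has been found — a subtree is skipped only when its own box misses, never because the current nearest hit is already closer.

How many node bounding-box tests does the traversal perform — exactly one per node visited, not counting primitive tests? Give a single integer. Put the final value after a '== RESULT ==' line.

Walk:
N0 x:[80/3,118/3] y:[65/3,35] z:[30,50] -> hit [30,35], descend [3, 5, 7, 14]
  N3 x:[113/3,118/3] y:[86/3,35] z:[81/2,50] -> miss, prune
  N5 x:[80/3,115/3] y:[65/3,82/3] z:[30,69/2] -> miss, prune
  N7 x:[83/3,100/3] y:[68/3,79/3] z:[36,99/2] -> miss, prune
  N14 x:[30,112/3] y:[86/3,35] z:[61/2,85/2] -> hit [61/2,35], descend [1, 6, 9, 16]
    N1 x:[98/3,104/3] y:[31,103/3] z:[63/2,69/2] -> hit [98/3,103/3] leaf, test {P7@t=98/3, P17@t=33}
    N6 x:[30,32] y:[86/3,91/3] z:[38,81/2] -> miss, prune
    N9 x:[95/3,101/3] y:[30,31] z:[65/2,85/2] -> miss, prune
    N16 x:[110/3,112/3] y:[100/3,35] z:[61/2,31] -> miss, prune

Visited [0, 3, 5, 7, 14, 1, 6, 9, 16]. Tests: 9 box, 1 leaf. Nearest: P7.

== RESULT ==
9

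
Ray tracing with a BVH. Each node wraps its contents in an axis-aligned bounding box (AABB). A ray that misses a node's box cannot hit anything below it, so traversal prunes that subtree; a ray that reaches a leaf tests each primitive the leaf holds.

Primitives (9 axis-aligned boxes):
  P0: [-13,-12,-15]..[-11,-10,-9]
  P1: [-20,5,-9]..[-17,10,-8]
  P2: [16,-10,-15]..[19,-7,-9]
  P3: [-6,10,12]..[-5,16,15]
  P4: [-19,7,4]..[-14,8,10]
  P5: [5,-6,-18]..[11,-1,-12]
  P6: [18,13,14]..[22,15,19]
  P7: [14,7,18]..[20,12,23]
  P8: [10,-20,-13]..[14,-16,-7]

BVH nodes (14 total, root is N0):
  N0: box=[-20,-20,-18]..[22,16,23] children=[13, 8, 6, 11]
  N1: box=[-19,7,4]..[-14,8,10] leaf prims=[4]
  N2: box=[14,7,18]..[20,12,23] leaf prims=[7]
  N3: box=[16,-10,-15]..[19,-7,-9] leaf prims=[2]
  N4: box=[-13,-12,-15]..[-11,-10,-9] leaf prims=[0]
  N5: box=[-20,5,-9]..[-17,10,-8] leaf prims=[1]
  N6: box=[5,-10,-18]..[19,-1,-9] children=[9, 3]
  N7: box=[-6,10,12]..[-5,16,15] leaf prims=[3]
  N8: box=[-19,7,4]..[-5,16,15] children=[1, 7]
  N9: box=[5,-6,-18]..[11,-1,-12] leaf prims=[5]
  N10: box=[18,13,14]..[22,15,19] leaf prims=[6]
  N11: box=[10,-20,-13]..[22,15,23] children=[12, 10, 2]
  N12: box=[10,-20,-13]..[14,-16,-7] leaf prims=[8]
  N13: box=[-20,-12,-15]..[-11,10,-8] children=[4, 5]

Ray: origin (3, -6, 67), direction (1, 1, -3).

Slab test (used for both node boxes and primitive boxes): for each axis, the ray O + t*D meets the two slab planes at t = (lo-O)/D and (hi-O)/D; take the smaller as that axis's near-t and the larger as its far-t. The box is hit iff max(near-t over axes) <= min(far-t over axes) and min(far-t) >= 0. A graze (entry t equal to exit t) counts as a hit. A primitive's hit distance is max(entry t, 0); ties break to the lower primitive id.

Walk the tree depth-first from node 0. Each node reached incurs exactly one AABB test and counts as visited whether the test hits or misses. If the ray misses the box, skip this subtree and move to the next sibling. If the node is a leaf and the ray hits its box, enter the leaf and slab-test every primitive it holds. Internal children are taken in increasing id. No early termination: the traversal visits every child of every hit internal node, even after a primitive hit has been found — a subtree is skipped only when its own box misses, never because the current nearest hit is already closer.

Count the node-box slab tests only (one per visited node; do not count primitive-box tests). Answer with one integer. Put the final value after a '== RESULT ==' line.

Trace the traversal:
N0 x:[-23,19] y:[-14,22] z:[44/3,85/3] -> hit [44/3,19], descend [6, 8, 11, 13]
  N6 x:[2,16] y:[-4,5] z:[76/3,85/3] -> miss, prune
  N8 x:[-22,-8] y:[13,22] z:[52/3,21] -> miss, prune
  N11 x:[7,19] y:[-14,21] z:[44/3,80/3] -> hit [44/3,19], descend [2, 10, 12]
    N2 x:[11,17] y:[13,18] z:[44/3,49/3] -> hit [44/3,49/3] leaf, test {P7@t=44/3}
    N10 x:[15,19] y:[19,21] z:[16,53/3] -> miss, prune
    N12 x:[7,11] y:[-14,-10] z:[74/3,80/3] -> miss, prune
  N13 x:[-23,-14] y:[-6,16] z:[25,82/3] -> miss, prune

Summary -> nodes [0, 6, 8, 11, 2, 10, 12, 13]; box-tests=8; leaf-entries=1; first=P7

== RESULT ==
8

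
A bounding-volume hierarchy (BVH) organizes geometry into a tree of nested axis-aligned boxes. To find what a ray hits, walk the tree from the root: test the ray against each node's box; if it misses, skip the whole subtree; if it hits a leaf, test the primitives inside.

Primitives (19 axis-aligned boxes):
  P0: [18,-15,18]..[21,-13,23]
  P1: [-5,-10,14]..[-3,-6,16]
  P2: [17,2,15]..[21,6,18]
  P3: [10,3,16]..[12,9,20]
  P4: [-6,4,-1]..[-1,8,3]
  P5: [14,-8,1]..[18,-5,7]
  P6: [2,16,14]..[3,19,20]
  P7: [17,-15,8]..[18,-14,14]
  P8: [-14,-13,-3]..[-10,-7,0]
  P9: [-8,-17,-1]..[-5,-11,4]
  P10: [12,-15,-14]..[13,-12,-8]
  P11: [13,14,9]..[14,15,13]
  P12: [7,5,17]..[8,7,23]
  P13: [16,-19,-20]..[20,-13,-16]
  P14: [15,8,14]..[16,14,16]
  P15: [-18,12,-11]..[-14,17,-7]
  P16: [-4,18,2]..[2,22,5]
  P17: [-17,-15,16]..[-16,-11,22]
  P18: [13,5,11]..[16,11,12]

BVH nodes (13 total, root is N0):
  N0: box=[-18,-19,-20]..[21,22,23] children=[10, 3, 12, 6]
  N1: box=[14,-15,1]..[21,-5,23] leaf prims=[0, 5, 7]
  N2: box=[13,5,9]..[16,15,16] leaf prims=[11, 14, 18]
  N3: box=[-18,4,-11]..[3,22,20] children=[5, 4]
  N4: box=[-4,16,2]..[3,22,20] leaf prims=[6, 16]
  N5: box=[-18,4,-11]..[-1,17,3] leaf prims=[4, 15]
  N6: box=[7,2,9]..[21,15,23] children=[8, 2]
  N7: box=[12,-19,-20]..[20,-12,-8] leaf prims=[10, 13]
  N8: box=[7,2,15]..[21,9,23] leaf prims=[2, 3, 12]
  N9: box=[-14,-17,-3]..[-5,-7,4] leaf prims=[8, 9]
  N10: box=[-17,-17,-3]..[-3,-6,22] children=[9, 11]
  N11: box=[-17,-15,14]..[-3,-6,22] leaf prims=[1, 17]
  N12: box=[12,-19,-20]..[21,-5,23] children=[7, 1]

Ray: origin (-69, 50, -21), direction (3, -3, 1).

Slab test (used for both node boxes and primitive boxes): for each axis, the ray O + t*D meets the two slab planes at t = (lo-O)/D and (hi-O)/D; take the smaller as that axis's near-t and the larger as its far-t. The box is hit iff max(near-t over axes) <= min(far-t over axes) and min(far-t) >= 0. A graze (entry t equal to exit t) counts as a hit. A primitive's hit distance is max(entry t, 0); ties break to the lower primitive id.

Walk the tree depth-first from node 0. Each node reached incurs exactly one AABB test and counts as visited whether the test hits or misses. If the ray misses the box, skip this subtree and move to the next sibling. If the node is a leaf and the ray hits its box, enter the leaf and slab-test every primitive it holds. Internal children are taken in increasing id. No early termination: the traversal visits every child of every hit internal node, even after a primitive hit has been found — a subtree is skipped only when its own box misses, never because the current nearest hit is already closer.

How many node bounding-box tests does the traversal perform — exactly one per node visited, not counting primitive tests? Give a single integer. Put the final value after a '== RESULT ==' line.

Trace the traversal:
N0 x:[17,30] y:[28/3,23] z:[1,44] -> hit [17,23], descend [3, 6, 10, 12]
  N3 x:[17,24] y:[28/3,46/3] z:[10,41] -> miss, prune
  N6 x:[76/3,30] y:[35/3,16] z:[30,44] -> miss, prune
  N10 x:[52/3,22] y:[56/3,67/3] z:[18,43] -> hit [56/3,22], descend [9, 11]
    N9 x:[55/3,64/3] y:[19,67/3] z:[18,25] -> hit [19,64/3] leaf, test {P8@t=19, P9@t=61/3}
    N11 x:[52/3,22] y:[56/3,65/3] z:[35,43] -> miss, prune
  N12 x:[27,30] y:[55/3,23] z:[1,44] -> miss, prune

order=[0, 3, 6, 10, 9, 11, 12]  |boxes|=7  |leaves|=1  hit=P8

== RESULT ==
7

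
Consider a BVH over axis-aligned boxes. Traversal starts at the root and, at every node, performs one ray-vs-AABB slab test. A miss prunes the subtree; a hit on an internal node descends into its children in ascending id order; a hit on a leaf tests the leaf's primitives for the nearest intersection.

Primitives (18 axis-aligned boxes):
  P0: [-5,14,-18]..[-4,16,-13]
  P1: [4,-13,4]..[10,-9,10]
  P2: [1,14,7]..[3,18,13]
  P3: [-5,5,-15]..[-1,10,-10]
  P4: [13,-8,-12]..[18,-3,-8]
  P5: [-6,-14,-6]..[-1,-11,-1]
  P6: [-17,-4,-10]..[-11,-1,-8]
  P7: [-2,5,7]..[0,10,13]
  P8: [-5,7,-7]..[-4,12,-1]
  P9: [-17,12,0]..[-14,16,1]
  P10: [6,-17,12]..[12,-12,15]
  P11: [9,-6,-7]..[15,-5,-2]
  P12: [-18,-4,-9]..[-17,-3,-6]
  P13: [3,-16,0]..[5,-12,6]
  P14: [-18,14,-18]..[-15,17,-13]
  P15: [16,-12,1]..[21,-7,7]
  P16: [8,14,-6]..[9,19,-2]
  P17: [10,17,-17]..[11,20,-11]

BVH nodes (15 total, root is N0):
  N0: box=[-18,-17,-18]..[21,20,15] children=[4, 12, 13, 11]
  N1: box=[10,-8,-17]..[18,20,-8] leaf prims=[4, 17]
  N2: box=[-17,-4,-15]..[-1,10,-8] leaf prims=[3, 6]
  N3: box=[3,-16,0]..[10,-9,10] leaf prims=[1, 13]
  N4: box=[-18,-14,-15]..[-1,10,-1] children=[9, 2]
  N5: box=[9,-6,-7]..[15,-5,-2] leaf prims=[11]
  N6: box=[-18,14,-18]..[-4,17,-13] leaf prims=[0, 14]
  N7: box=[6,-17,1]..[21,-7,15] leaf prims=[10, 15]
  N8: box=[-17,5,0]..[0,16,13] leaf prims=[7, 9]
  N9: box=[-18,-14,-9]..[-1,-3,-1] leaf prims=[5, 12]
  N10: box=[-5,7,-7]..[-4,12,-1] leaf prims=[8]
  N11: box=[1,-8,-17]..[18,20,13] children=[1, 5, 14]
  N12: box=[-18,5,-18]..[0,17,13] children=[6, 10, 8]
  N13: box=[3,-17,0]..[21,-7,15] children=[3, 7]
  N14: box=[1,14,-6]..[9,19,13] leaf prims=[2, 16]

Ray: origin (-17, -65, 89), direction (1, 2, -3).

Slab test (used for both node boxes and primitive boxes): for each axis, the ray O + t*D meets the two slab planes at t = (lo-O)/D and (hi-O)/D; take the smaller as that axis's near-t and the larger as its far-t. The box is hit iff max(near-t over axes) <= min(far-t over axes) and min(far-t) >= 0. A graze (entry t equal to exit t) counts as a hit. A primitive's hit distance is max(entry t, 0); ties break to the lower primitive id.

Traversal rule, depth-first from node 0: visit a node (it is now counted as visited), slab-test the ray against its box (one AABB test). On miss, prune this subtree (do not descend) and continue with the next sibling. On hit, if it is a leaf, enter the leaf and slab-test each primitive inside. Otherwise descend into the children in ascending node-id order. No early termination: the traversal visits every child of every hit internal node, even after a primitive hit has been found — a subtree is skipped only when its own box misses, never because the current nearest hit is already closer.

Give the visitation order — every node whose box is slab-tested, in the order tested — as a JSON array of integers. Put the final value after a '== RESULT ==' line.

Trace the traversal:
N0 x:[-1,38] y:[24,85/2] z:[74/3,107/3] -> hit [74/3,107/3], descend [4, 11, 12, 13]
  N4 x:[-1,16] y:[51/2,75/2] z:[30,104/3] -> miss, prune
  N11 x:[18,35] y:[57/2,85/2] z:[76/3,106/3] -> hit [57/2,35], descend [1, 5, 14]
    N1 x:[27,35] y:[57/2,85/2] z:[97/3,106/3] -> hit [97/3,35] leaf, test {P4(miss), P17(miss)}
    N5 x:[26,32] y:[59/2,30] z:[91/3,32] -> miss, prune
    N14 x:[18,26] y:[79/2,42] z:[76/3,95/3] -> miss, prune
  N12 x:[-1,17] y:[35,41] z:[76/3,107/3] -> miss, prune
  N13 x:[20,38] y:[24,29] z:[74/3,89/3] -> hit [74/3,29], descend [3, 7]
    N3 x:[20,27] y:[49/2,28] z:[79/3,89/3] -> hit [79/3,27] leaf, test {P1@t=79/3, P13(miss)}
    N7 x:[23,38] y:[24,29] z:[74/3,88/3] -> hit [74/3,29] leaf, test {P10@t=74/3, P15(miss)}

Summary -> nodes [0, 4, 11, 1, 5, 14, 12, 13, 3, 7]; box-tests=10; leaf-entries=3; first=P10

== RESULT ==
[0, 4, 11, 1, 5, 14, 12, 13, 3, 7]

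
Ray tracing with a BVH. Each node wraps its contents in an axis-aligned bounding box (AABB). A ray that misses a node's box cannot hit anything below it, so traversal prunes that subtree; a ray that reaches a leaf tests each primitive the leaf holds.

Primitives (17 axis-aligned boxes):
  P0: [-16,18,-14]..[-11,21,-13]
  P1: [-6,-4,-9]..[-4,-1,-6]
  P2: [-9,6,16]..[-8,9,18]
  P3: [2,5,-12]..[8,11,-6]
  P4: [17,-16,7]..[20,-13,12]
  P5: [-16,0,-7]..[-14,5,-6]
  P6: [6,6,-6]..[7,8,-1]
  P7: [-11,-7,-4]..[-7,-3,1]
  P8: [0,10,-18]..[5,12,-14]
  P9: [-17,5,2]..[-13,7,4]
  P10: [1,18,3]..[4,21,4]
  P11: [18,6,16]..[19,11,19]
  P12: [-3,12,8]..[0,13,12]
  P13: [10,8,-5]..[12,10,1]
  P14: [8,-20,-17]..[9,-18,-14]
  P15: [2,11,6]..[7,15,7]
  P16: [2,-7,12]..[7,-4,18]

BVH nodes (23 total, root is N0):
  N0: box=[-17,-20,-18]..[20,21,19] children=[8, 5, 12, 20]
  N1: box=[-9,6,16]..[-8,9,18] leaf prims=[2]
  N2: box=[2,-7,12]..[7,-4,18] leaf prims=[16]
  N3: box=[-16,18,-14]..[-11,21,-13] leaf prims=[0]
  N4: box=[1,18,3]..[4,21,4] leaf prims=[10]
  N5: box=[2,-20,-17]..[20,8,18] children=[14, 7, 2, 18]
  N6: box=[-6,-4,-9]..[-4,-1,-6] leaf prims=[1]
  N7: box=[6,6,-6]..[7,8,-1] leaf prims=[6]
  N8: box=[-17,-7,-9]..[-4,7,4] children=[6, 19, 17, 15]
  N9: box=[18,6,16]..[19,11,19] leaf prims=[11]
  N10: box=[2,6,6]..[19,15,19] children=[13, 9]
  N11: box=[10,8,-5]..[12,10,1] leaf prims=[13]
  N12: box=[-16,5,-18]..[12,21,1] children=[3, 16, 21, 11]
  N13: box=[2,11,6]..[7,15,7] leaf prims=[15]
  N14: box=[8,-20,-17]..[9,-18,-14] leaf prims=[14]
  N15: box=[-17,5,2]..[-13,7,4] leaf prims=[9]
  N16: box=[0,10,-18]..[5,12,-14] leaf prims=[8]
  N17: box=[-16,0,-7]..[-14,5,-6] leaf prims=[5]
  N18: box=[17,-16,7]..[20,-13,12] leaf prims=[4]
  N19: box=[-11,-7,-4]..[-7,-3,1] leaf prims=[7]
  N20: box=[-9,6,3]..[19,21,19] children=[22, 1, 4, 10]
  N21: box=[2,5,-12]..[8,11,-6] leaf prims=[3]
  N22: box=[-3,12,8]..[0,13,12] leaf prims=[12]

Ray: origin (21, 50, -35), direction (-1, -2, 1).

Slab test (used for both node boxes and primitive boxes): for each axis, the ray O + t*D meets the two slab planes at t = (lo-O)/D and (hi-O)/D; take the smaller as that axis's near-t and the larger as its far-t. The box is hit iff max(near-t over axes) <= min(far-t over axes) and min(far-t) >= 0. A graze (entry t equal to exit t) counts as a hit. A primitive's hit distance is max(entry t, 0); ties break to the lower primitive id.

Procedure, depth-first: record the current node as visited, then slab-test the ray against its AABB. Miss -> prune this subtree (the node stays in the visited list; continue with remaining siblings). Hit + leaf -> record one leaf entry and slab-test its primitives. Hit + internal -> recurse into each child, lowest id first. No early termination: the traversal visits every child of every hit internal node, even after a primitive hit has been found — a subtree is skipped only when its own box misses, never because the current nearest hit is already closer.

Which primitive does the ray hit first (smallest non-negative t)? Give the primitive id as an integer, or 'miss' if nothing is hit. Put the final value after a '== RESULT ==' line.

Trace the traversal:
N0 x:[1,38] y:[29/2,35] z:[17,54] -> hit [17,35], descend [5, 8, 12, 20]
  N5 x:[1,19] y:[21,35] z:[18,53] -> miss, prune
  N8 x:[25,38] y:[43/2,57/2] z:[26,39] -> hit [26,57/2], descend [6, 15, 17, 19]
    N6 x:[25,27] y:[51/2,27] z:[26,29] -> hit [26,27] leaf, test {P1@t=26}
    N15 x:[34,38] y:[43/2,45/2] z:[37,39] -> miss, prune
    N17 x:[35,37] y:[45/2,25] z:[28,29] -> miss, prune
    N19 x:[28,32] y:[53/2,57/2] z:[31,36] -> miss, prune
  N12 x:[9,37] y:[29/2,45/2] z:[17,36] -> hit [17,45/2], descend [3, 11, 16, 21]
    N3 x:[32,37] y:[29/2,16] z:[21,22] -> miss, prune
    N11 x:[9,11] y:[20,21] z:[30,36] -> miss, prune
    N16 x:[16,21] y:[19,20] z:[17,21] -> hit [19,20] leaf, test {P8@t=19}
    N21 x:[13,19] y:[39/2,45/2] z:[23,29] -> miss, prune
  N20 x:[2,30] y:[29/2,22] z:[38,54] -> miss, prune

Summary -> nodes [0, 5, 8, 6, 15, 17, 19, 12, 3, 11, 16, 21, 20]; box-tests=13; leaf-entries=2; first=P8

== RESULT ==
8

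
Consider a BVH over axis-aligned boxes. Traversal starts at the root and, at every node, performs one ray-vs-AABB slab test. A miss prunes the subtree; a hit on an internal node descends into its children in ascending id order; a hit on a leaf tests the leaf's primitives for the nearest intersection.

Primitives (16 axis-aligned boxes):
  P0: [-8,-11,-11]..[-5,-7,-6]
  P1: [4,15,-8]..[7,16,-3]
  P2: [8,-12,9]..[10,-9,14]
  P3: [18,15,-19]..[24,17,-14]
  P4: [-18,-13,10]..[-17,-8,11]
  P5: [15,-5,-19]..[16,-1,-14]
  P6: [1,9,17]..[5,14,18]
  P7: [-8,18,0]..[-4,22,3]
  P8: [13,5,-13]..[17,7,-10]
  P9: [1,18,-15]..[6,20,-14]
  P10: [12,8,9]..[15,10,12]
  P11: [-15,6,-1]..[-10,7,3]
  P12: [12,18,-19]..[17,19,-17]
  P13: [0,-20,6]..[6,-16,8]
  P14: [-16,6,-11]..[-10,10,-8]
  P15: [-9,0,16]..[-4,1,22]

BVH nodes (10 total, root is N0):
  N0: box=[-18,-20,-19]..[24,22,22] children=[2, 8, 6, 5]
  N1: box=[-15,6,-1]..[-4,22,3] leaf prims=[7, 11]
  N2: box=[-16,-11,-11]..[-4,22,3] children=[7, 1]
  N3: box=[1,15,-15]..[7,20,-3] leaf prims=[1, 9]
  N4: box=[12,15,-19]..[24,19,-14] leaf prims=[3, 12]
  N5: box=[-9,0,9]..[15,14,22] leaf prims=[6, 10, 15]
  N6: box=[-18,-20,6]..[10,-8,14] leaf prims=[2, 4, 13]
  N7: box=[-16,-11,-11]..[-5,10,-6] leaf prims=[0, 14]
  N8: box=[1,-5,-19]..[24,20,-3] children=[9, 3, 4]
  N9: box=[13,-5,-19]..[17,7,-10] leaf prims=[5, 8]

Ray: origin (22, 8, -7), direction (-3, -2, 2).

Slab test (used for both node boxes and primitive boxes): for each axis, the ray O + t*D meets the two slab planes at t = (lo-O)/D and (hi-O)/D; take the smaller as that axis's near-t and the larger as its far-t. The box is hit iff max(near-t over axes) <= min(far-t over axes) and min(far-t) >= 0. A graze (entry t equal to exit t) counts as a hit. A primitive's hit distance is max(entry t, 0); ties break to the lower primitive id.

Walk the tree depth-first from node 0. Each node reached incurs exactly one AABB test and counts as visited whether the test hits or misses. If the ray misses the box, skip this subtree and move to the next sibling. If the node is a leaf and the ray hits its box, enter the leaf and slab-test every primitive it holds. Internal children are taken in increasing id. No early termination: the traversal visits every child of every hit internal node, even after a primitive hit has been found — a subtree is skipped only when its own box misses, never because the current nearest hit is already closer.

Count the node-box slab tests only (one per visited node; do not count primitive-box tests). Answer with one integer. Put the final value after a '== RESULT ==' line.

Traverse from the root:
N0 x:[-2/3,40/3] y:[-7,14] z:[-6,29/2] -> hit [-2/3,40/3], descend [2, 5, 6, 8]
  N2 x:[26/3,38/3] y:[-7,19/2] z:[-2,5] -> miss, prune
  N5 x:[7/3,31/3] y:[-3,4] z:[8,29/2] -> miss, prune
  N6 x:[4,40/3] y:[8,14] z:[13/2,21/2] -> hit [8,21/2] leaf, test {P2(miss), P4(miss), P13(miss)}
  N8 x:[-2/3,7] y:[-6,13/2] z:[-6,2] -> hit [-2/3,2], descend [3, 4, 9]
    N3 x:[5,7] y:[-6,-7/2] z:[-4,2] -> miss, prune
    N4 x:[-2/3,10/3] y:[-11/2,-7/2] z:[-6,-7/2] -> miss, prune
    N9 x:[5/3,3] y:[1/2,13/2] z:[-6,-3/2] -> miss, prune

8 AABB tests over nodes [0, 2, 5, 6, 8, 3, 4, 9]; 1 leaf entered; closest miss.

== RESULT ==
8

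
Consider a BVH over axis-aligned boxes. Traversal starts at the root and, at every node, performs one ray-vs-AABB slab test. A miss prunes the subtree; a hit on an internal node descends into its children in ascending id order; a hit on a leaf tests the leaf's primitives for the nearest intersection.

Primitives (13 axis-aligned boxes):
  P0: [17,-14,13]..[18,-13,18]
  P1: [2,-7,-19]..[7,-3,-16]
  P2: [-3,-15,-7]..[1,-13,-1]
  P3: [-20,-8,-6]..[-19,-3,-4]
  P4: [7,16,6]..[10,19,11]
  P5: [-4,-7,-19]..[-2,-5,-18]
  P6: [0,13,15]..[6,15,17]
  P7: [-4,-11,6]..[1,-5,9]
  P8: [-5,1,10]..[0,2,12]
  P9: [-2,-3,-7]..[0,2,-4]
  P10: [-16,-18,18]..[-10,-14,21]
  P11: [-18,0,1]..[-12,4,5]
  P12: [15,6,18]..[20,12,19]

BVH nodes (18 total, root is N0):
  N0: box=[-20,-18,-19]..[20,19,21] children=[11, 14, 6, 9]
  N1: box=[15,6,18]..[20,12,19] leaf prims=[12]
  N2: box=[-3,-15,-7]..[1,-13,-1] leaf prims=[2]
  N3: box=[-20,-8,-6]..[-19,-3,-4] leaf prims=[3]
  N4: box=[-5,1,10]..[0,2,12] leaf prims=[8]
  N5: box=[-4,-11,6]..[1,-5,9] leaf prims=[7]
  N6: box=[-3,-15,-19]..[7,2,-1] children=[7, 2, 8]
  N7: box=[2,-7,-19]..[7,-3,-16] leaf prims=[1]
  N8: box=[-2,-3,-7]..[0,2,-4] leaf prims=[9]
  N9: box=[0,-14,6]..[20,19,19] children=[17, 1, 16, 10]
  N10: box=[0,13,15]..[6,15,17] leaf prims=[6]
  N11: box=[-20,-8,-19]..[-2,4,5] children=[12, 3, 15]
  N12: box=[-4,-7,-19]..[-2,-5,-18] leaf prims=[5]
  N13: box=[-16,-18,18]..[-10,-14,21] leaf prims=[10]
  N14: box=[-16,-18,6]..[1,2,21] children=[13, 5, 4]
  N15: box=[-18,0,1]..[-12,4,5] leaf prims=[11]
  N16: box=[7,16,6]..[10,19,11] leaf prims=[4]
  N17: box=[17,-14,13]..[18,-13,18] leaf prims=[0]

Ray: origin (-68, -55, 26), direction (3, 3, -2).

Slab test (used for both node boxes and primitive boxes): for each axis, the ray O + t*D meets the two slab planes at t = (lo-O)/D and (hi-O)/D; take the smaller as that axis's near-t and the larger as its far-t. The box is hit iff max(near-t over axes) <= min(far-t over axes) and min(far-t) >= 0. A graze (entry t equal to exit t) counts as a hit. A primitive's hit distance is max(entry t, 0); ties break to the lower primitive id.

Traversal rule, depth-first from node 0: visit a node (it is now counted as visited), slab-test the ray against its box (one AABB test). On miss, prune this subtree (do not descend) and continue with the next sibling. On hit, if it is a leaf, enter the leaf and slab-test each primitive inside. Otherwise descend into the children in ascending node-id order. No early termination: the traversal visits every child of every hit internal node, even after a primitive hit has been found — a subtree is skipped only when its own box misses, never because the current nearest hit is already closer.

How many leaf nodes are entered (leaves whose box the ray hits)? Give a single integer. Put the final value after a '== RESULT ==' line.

Traverse from the root:
N0 x:[16,88/3] y:[37/3,74/3] z:[5/2,45/2] -> hit [16,45/2], descend [6, 9, 11, 14]
  N6 x:[65/3,25] y:[40/3,19] z:[27/2,45/2] -> miss, prune
  N9 x:[68/3,88/3] y:[41/3,74/3] z:[7/2,10] -> miss, prune
  N11 x:[16,22] y:[47/3,59/3] z:[21/2,45/2] -> hit [16,59/3], descend [3, 12, 15]
    N3 x:[16,49/3] y:[47/3,52/3] z:[15,16] -> hit [16,16] leaf, test {P3@t=16}
    N12 x:[64/3,22] y:[16,50/3] z:[22,45/2] -> miss, prune
    N15 x:[50/3,56/3] y:[55/3,59/3] z:[21/2,25/2] -> miss, prune
  N14 x:[52/3,23] y:[37/3,19] z:[5/2,10] -> miss, prune

order=[0, 6, 9, 11, 3, 12, 15, 14]  |boxes|=8  |leaves|=1  hit=P3

== RESULT ==
1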